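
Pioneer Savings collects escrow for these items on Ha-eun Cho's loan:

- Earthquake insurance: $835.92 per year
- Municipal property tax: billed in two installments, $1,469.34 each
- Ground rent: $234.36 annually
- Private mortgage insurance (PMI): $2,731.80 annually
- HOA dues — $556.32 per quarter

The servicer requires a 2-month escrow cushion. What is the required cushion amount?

$1,494.34

Earthquake insurance = $835.92 annually
Municipal property tax = $1,469.34 × 2 = $2,938.68 annually
Ground rent = $234.36 annually
Private mortgage insurance (PMI) = $2,731.80 annually
HOA dues = $556.32 × 4 = $2,225.28 annually
Total per year = $835.92 + $2,938.68 + $234.36 + $2,731.80 + $2,225.28 = $8,966.04
Monthly escrow = $8,966.04 / 12 = $747.17
Required cushion = 2 × $747.17 = $1,494.34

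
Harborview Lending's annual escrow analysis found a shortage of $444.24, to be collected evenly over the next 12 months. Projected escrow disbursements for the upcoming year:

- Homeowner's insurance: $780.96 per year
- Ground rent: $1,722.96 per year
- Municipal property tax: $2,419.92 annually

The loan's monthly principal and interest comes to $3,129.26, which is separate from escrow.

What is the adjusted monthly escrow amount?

$447.34

Homeowner's insurance — $780.96 annually
Ground rent — $1,722.96 annually
Municipal property tax — $2,419.92 annually
Total per year = $780.96 + $1,722.96 + $2,419.92 = $4,923.84
Base monthly escrow = $4,923.84 ÷ 12 = $410.32
Monthly shortage recovery: $444.24 / 12 = $37.02
New monthly escrow = $410.32 + $37.02 = $447.34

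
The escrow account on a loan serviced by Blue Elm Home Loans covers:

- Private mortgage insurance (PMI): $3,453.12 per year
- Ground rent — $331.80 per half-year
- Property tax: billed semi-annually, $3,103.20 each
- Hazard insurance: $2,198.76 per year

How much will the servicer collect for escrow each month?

Private mortgage insurance (PMI) = $3,453.12 annually
Ground rent = $331.80 × 2 = $663.60 annually
Property tax = $3,103.20 × 2 = $6,206.40 annually
Hazard insurance = $2,198.76 annually
Total per year = $3,453.12 + $663.60 + $6,206.40 + $2,198.76 = $12,521.88
Monthly = $12,521.88 ÷ 12 = $1,043.49

$1,043.49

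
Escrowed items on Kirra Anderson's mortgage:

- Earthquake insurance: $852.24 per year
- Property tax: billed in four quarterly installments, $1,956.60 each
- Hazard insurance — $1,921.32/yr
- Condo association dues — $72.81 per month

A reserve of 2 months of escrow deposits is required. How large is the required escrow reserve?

Earthquake insurance = $852.24 annually
Property tax = $1,956.60 × 4 = $7,826.40 annually
Hazard insurance = $1,921.32 annually
Condo association dues = $72.81 × 12 = $873.72 annually
Combined annual = $11,473.68
Per month = $11,473.68 / 12 = $956.14
Cushion = 2 × $956.14 = $1,912.28

$1,912.28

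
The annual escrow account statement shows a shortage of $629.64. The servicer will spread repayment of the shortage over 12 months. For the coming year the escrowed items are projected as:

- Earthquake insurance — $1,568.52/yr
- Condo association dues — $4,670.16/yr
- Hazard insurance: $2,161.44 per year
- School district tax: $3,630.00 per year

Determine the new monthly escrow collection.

$1,054.98

Earthquake insurance = $1,568.52/yr
Condo association dues = $4,670.16/yr
Hazard insurance = $2,161.44/yr
School district tax = $3,630.00/yr
Annual escrow total = $12,030.12
Monthly = $12,030.12 / 12 = $1,002.51
Monthly shortage recovery: $629.64 / 12 = $52.47
Adjusted monthly = $1,002.51 + $52.47 = $1,054.98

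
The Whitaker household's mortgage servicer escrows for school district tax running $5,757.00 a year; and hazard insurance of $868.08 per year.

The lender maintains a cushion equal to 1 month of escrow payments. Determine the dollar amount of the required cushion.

$552.09

School district tax — $5,757.00/yr
Hazard insurance — $868.08/yr
Combined annual = $5,757.00 + $868.08 = $6,625.08
Per month = $6,625.08 / 12 = $552.09
Required cushion = 1 × $552.09 = $552.09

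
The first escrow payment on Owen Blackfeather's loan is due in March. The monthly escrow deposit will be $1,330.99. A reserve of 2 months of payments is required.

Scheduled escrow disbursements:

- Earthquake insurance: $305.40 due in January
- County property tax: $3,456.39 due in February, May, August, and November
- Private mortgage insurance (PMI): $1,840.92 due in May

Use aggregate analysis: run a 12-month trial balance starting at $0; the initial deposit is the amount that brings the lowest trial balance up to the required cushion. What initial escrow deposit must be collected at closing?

$3,966.32

Cushion = 2 × $1,330.99 = $2,661.98
Trial balance (start $0, +$1,330.99 each month, − disbursements):
  Mar: +$1,330.99 → $1,330.99
  Apr: +$1,330.99 → $2,661.98
  May: +$1,330.99 − $5,297.31 → -$1,304.34
  Jun: +$1,330.99 → $26.65
  Jul: +$1,330.99 → $1,357.64
  Aug: +$1,330.99 − $3,456.39 → -$767.76
  Sep: +$1,330.99 → $563.23
  Oct: +$1,330.99 → $1,894.22
  Nov: +$1,330.99 − $3,456.39 → -$231.18
  Dec: +$1,330.99 → $1,099.81
  Jan: +$1,330.99 − $305.40 → $2,125.40
  Feb: +$1,330.99 − $3,456.39 → $0.00
Lowest trial balance = -$1,304.34 (May)
Initial deposit = cushion − low point = $2,661.98 − (-$1,304.34) = $3,966.32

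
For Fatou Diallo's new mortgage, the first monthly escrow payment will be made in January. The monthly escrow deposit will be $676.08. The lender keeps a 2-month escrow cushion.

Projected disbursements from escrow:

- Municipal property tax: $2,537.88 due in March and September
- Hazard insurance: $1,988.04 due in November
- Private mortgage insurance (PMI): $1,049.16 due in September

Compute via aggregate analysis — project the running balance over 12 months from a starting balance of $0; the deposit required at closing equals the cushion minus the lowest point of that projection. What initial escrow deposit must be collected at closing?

$2,028.24

Cushion = 2 × $676.08 = $1,352.16
Trial balance (start $0, +$676.08 each month, − disbursements):
  Jan: +$676.08 → $676.08
  Feb: +$676.08 → $1,352.16
  Mar: +$676.08 − $2,537.88 → -$509.64
  Apr: +$676.08 → $166.44
  May: +$676.08 → $842.52
  Jun: +$676.08 → $1,518.60
  Jul: +$676.08 → $2,194.68
  Aug: +$676.08 → $2,870.76
  Sep: +$676.08 − $3,587.04 → -$40.20
  Oct: +$676.08 → $635.88
  Nov: +$676.08 − $1,988.04 → -$676.08
  Dec: +$676.08 → $0.00
Lowest trial balance = -$676.08 (Nov)
Initial deposit = cushion − low point = $1,352.16 − (-$676.08) = $2,028.24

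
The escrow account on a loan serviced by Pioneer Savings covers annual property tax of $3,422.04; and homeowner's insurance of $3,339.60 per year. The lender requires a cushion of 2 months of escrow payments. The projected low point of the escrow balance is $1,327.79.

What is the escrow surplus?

$200.85

Property tax — $3,422.04 per year
Homeowner's insurance — $3,339.60 per year
Yearly total = $3,422.04 + $3,339.60 = $6,761.64
Monthly = $6,761.64 / 12 = $563.47
Required reserve = 2 × $563.47 = $1,126.94
Excess over cushion: $1,327.79 − $1,126.94 = $200.85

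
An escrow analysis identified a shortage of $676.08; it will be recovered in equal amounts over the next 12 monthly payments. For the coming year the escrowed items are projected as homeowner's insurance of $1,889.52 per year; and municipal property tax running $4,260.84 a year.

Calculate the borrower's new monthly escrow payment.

Homeowner's insurance — $1,889.52
Municipal property tax — $4,260.84
Yearly total = $1,889.52 + $4,260.84 = $6,150.36
Monthly escrow = $6,150.36 / 12 = $512.53
Monthly shortage recovery: $676.08 / 12 = $56.34
Adjusted monthly = $512.53 + $56.34 = $568.87

$568.87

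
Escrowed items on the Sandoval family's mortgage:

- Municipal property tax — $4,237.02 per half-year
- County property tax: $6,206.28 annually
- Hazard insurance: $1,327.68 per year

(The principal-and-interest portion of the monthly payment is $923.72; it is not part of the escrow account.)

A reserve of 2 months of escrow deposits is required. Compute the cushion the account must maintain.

$2,668.00

Municipal property tax — $4,237.02 × 2 = $8,474.04 annually
County property tax — $6,206.28 annually
Hazard insurance — $1,327.68 annually
Total annual escrow = $8,474.04 + $6,206.28 + $1,327.68 = $16,008.00
Base monthly escrow = $16,008.00 ÷ 12 = $1,334.00
Cushion = 2 × $1,334.00 = $2,668.00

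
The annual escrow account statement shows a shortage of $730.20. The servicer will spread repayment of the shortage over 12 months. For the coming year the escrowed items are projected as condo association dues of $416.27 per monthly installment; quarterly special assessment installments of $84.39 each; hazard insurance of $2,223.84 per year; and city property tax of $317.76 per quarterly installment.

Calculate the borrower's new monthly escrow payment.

Condo association dues — $416.27 × 12 = $4,995.24
Special assessment — $84.39 × 4 = $337.56
Hazard insurance — $2,223.84
City property tax — $317.76 × 4 = $1,271.04
Annual escrow total = $8,827.68
Monthly = $8,827.68 ÷ 12 = $735.64
Shortage per month = $730.20 / 12 = $60.85
New monthly escrow = $735.64 + $60.85 = $796.49

$796.49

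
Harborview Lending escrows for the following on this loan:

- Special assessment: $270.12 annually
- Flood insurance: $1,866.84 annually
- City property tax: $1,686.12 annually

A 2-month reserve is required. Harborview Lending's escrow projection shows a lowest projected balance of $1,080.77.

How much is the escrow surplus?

$443.59

Special assessment — $270.12/yr
Flood insurance — $1,866.84/yr
City property tax — $1,686.12/yr
Total per year = $270.12 + $1,866.84 + $1,686.12 = $3,823.08
Monthly = $3,823.08 / 12 = $318.59
Required reserve = 2 × $318.59 = $637.18
Excess over cushion: $1,080.77 − $637.18 = $443.59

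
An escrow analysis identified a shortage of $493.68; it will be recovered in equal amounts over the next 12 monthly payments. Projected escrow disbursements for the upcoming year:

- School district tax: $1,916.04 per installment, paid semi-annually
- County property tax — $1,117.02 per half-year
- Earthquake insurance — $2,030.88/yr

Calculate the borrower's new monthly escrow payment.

School district tax = $1,916.04 × 2 = $3,832.08/yr
County property tax = $1,117.02 × 2 = $2,234.04/yr
Earthquake insurance = $2,030.88/yr
Yearly total = $8,097.00
Base monthly escrow = $8,097.00 / 12 = $674.75
Monthly shortage recovery: $493.68 ÷ 12 = $41.14
New monthly escrow = $674.75 + $41.14 = $715.89

$715.89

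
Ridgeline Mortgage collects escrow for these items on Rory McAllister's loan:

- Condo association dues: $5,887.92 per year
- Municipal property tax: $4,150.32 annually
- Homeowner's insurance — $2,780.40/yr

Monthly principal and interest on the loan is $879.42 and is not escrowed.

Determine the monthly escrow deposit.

Condo association dues = $5,887.92/yr
Municipal property tax = $4,150.32/yr
Homeowner's insurance = $2,780.40/yr
Yearly total = $5,887.92 + $4,150.32 + $2,780.40 = $12,818.64
Monthly = $12,818.64 ÷ 12 = $1,068.22

$1,068.22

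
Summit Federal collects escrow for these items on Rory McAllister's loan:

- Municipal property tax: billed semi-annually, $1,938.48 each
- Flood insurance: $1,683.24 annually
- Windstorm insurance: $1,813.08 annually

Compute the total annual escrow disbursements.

$7,373.28

Municipal property tax = $1,938.48 × 2 = $3,876.96/yr
Flood insurance = $1,683.24/yr
Windstorm insurance = $1,813.08/yr
Yearly total = $7,373.28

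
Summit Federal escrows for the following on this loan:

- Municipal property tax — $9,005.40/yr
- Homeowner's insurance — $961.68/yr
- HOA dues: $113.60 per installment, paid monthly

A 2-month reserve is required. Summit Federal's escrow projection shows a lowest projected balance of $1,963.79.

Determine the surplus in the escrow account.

Municipal property tax: $9,005.40 annually
Homeowner's insurance: $961.68 annually
HOA dues: $113.60 × 12 = $1,363.20 annually
Annual escrow total = $11,330.28
Base monthly escrow = $11,330.28 / 12 = $944.19
Cushion = 2 × $944.19 = $1,888.38
Excess over cushion: $1,963.79 − $1,888.38 = $75.41

$75.41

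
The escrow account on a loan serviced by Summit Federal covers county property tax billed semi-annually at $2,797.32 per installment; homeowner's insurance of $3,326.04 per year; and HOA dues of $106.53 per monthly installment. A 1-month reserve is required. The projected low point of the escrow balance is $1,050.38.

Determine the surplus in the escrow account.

$200.46

County property tax — $2,797.32 × 2 = $5,594.64/yr
Homeowner's insurance — $3,326.04/yr
HOA dues — $106.53 × 12 = $1,278.36/yr
Total per year = $5,594.64 + $3,326.04 + $1,278.36 = $10,199.04
Monthly escrow = $10,199.04 ÷ 12 = $849.92
Cushion = 1 × $849.92 = $849.92
Surplus = $1,050.38 − $849.92 = $200.46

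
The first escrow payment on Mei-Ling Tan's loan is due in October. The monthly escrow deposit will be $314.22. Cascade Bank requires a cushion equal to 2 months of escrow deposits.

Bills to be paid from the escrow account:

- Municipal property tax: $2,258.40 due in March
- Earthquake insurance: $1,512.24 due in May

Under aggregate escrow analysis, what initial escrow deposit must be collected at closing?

Cushion = 2 × $314.22 = $628.44
Trial balance (start $0, +$314.22 each month, − disbursements):
  Oct: +$314.22 → $314.22
  Nov: +$314.22 → $628.44
  Dec: +$314.22 → $942.66
  Jan: +$314.22 → $1,256.88
  Feb: +$314.22 → $1,571.10
  Mar: +$314.22 − $2,258.40 → -$373.08
  Apr: +$314.22 → -$58.86
  May: +$314.22 − $1,512.24 → -$1,256.88
  Jun: +$314.22 → -$942.66
  Jul: +$314.22 → -$628.44
  Aug: +$314.22 → -$314.22
  Sep: +$314.22 → $0.00
Lowest trial balance = -$1,256.88 (May)
Initial deposit = cushion − low point = $628.44 − (-$1,256.88) = $1,885.32

$1,885.32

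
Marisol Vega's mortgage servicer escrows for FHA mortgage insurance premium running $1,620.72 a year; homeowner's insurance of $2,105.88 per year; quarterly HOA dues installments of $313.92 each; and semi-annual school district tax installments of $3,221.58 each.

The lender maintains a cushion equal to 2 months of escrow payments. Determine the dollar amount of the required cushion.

FHA mortgage insurance premium: $1,620.72/yr
Homeowner's insurance: $2,105.88/yr
HOA dues: $313.92 × 4 = $1,255.68/yr
School district tax: $3,221.58 × 2 = $6,443.16/yr
Annual escrow total = $11,425.44
Monthly escrow = $11,425.44 / 12 = $952.12
Cushion = 2 × $952.12 = $1,904.24

$1,904.24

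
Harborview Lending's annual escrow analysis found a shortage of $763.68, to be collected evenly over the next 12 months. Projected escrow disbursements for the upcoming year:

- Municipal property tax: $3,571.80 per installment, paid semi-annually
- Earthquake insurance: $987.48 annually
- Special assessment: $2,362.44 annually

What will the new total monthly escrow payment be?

$938.10

Municipal property tax = $3,571.80 × 2 = $7,143.60 per year
Earthquake insurance = $987.48 per year
Special assessment = $2,362.44 per year
Combined annual = $7,143.60 + $987.48 + $2,362.44 = $10,493.52
Per month = $10,493.52 ÷ 12 = $874.46
Monthly shortage recovery: $763.68 / 12 = $63.64
Adjusted monthly = $874.46 + $63.64 = $938.10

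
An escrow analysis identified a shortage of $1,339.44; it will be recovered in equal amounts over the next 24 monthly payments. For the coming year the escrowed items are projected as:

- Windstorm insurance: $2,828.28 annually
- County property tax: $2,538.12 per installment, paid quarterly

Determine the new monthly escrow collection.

Windstorm insurance — $2,828.28/yr
County property tax — $2,538.12 × 4 = $10,152.48/yr
Yearly total = $2,828.28 + $10,152.48 = $12,980.76
Per month = $12,980.76 / 12 = $1,081.73
Monthly shortage recovery: $1,339.44 ÷ 24 = $55.81
New monthly escrow = $1,081.73 + $55.81 = $1,137.54

$1,137.54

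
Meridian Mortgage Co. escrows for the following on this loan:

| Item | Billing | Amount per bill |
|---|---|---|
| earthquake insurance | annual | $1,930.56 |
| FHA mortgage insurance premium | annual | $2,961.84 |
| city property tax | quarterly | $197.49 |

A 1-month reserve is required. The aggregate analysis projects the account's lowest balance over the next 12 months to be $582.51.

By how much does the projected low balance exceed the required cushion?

Earthquake insurance = $1,930.56/yr
FHA mortgage insurance premium = $2,961.84/yr
City property tax = $197.49 × 4 = $789.96/yr
Yearly total = $1,930.56 + $2,961.84 + $789.96 = $5,682.36
Monthly escrow = $5,682.36 / 12 = $473.53
Required reserve = 1 × $473.53 = $473.53
Surplus = $582.51 − $473.53 = $108.98

$108.98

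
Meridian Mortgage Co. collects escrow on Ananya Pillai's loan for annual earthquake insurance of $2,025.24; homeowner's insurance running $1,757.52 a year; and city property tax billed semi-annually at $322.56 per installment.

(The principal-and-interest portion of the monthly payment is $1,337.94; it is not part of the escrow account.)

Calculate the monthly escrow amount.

Earthquake insurance: $2,025.24/yr
Homeowner's insurance: $1,757.52/yr
City property tax: $322.56 × 2 = $645.12/yr
Total per year = $4,427.88
Monthly = $4,427.88 / 12 = $368.99

$368.99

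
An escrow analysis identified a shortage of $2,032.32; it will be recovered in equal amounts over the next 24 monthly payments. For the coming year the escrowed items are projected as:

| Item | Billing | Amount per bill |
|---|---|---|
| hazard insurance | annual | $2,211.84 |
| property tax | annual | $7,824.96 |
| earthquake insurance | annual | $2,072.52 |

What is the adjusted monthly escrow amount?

$1,093.79

Hazard insurance: $2,211.84/yr
Property tax: $7,824.96/yr
Earthquake insurance: $2,072.52/yr
Yearly total = $12,109.32
Base monthly escrow = $12,109.32 / 12 = $1,009.11
Shortage spread = $2,032.32 ÷ 24 = $84.68/mo
Adjusted monthly = $1,009.11 + $84.68 = $1,093.79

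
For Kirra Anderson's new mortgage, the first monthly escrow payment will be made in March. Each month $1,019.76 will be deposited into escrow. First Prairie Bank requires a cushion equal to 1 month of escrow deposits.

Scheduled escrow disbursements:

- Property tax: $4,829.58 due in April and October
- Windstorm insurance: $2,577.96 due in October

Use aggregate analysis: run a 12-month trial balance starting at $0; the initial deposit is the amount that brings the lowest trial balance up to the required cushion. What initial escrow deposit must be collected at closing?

$5,098.80

Cushion = 1 × $1,019.76 = $1,019.76
Trial balance (start $0, +$1,019.76 each month, − disbursements):
  Mar: +$1,019.76 → $1,019.76
  Apr: +$1,019.76 − $4,829.58 → -$2,790.06
  May: +$1,019.76 → -$1,770.30
  Jun: +$1,019.76 → -$750.54
  Jul: +$1,019.76 → $269.22
  Aug: +$1,019.76 → $1,288.98
  Sep: +$1,019.76 → $2,308.74
  Oct: +$1,019.76 − $7,407.54 → -$4,079.04
  Nov: +$1,019.76 → -$3,059.28
  Dec: +$1,019.76 → -$2,039.52
  Jan: +$1,019.76 → -$1,019.76
  Feb: +$1,019.76 → $0.00
Lowest trial balance = -$4,079.04 (Oct)
Initial deposit = cushion − low point = $1,019.76 − (-$4,079.04) = $5,098.80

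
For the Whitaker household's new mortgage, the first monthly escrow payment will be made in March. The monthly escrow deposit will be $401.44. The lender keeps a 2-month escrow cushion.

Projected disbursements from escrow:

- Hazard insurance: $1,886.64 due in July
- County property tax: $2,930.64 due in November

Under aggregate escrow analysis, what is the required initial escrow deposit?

Cushion = 2 × $401.44 = $802.88
Trial balance (start $0, +$401.44 each month, − disbursements):
  Mar: +$401.44 → $401.44
  Apr: +$401.44 → $802.88
  May: +$401.44 → $1,204.32
  Jun: +$401.44 → $1,605.76
  Jul: +$401.44 − $1,886.64 → $120.56
  Aug: +$401.44 → $522.00
  Sep: +$401.44 → $923.44
  Oct: +$401.44 → $1,324.88
  Nov: +$401.44 − $2,930.64 → -$1,204.32
  Dec: +$401.44 → -$802.88
  Jan: +$401.44 → -$401.44
  Feb: +$401.44 → $0.00
Lowest trial balance = -$1,204.32 (Nov)
Initial deposit = cushion − low point = $802.88 − (-$1,204.32) = $2,007.20

$2,007.20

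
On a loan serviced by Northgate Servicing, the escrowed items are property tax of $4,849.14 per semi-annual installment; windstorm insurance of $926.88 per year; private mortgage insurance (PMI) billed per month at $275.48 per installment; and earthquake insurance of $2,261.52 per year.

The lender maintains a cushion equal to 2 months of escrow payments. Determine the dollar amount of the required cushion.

$2,698.74

Property tax = $4,849.14 × 2 = $9,698.28 annually
Windstorm insurance = $926.88 annually
Private mortgage insurance (PMI) = $275.48 × 12 = $3,305.76 annually
Earthquake insurance = $2,261.52 annually
Total per year = $16,192.44
Base monthly escrow = $16,192.44 ÷ 12 = $1,349.37
Reserve = 2 × $1,349.37 = $2,698.74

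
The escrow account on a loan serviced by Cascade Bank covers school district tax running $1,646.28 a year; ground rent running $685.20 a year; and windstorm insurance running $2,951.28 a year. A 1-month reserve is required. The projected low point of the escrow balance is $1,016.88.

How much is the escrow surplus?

$576.65

School district tax = $1,646.28 annually
Ground rent = $685.20 annually
Windstorm insurance = $2,951.28 annually
Annual escrow total = $1,646.28 + $685.20 + $2,951.28 = $5,282.76
Monthly escrow = $5,282.76 ÷ 12 = $440.23
Required cushion = 1 × $440.23 = $440.23
Excess over cushion: $1,016.88 − $440.23 = $576.65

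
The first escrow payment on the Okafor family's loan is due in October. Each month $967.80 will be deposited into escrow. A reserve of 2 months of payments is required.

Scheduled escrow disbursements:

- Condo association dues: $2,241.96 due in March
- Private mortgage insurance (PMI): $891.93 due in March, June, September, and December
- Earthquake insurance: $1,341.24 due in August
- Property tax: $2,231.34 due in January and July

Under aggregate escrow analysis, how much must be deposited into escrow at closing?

Cushion = 2 × $967.80 = $1,935.60
Trial balance (start $0, +$967.80 each month, − disbursements):
  Oct: +$967.80 → $967.80
  Nov: +$967.80 → $1,935.60
  Dec: +$967.80 − $891.93 → $2,011.47
  Jan: +$967.80 − $2,231.34 → $747.93
  Feb: +$967.80 → $1,715.73
  Mar: +$967.80 − $3,133.89 → -$450.36
  Apr: +$967.80 → $517.44
  May: +$967.80 → $1,485.24
  Jun: +$967.80 − $891.93 → $1,561.11
  Jul: +$967.80 − $2,231.34 → $297.57
  Aug: +$967.80 − $1,341.24 → -$75.87
  Sep: +$967.80 − $891.93 → $0.00
Lowest trial balance = -$450.36 (Mar)
Initial deposit = cushion − low point = $1,935.60 − (-$450.36) = $2,385.96

$2,385.96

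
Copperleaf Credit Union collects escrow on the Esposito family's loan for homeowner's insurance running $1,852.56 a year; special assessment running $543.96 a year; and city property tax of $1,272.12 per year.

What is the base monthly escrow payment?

Homeowner's insurance = $1,852.56 per year
Special assessment = $543.96 per year
City property tax = $1,272.12 per year
Total annual escrow = $1,852.56 + $543.96 + $1,272.12 = $3,668.64
Monthly escrow = $3,668.64 / 12 = $305.72

$305.72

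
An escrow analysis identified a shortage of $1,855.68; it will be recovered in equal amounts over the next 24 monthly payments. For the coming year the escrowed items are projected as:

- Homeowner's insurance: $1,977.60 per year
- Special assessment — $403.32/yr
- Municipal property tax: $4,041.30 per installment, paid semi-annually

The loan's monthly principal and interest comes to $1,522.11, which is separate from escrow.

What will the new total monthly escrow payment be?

$949.28

Homeowner's insurance — $1,977.60
Special assessment — $403.32
Municipal property tax — $4,041.30 × 2 = $8,082.60
Total per year = $10,463.52
Monthly = $10,463.52 ÷ 12 = $871.96
Shortage spread = $1,855.68 ÷ 24 = $77.32/mo
New monthly escrow = $871.96 + $77.32 = $949.28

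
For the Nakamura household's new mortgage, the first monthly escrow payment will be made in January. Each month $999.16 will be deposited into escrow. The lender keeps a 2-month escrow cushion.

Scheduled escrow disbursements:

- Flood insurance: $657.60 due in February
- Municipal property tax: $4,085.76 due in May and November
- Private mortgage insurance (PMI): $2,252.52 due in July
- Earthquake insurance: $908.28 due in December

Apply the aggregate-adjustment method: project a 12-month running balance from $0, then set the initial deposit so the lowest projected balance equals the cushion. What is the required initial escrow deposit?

Cushion = 2 × $999.16 = $1,998.32
Trial balance (start $0, +$999.16 each month, − disbursements):
  Jan: +$999.16 → $999.16
  Feb: +$999.16 − $657.60 → $1,340.72
  Mar: +$999.16 → $2,339.88
  Apr: +$999.16 → $3,339.04
  May: +$999.16 − $4,085.76 → $252.44
  Jun: +$999.16 → $1,251.60
  Jul: +$999.16 − $2,252.52 → -$1.76
  Aug: +$999.16 → $997.40
  Sep: +$999.16 → $1,996.56
  Oct: +$999.16 → $2,995.72
  Nov: +$999.16 − $4,085.76 → -$90.88
  Dec: +$999.16 − $908.28 → $0.00
Lowest trial balance = -$90.88 (Nov)
Initial deposit = cushion − low point = $1,998.32 − (-$90.88) = $2,089.20

$2,089.20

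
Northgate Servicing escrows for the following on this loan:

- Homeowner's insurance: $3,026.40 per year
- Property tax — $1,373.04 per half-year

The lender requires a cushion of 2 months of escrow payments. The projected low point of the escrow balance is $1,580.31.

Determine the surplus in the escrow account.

$618.23

Homeowner's insurance = $3,026.40 per year
Property tax = $1,373.04 × 2 = $2,746.08 per year
Total per year = $3,026.40 + $2,746.08 = $5,772.48
Per month = $5,772.48 / 12 = $481.04
Cushion = 2 × $481.04 = $962.08
Excess over cushion: $1,580.31 − $962.08 = $618.23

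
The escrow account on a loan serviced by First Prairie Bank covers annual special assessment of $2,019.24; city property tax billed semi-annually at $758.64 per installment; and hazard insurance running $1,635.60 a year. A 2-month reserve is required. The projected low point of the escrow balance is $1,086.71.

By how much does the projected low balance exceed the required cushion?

$224.69

Special assessment = $2,019.24
City property tax = $758.64 × 2 = $1,517.28
Hazard insurance = $1,635.60
Total per year = $2,019.24 + $1,517.28 + $1,635.60 = $5,172.12
Monthly escrow = $5,172.12 / 12 = $431.01
Required reserve = 2 × $431.01 = $862.02
Surplus = $1,086.71 − $862.02 = $224.69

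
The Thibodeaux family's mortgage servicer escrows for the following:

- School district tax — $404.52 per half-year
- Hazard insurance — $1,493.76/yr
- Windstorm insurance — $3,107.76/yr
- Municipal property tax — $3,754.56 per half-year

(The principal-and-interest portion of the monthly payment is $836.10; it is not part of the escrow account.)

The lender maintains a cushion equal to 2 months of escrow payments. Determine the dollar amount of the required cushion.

School district tax — $404.52 × 2 = $809.04 annually
Hazard insurance — $1,493.76 annually
Windstorm insurance — $3,107.76 annually
Municipal property tax — $3,754.56 × 2 = $7,509.12 annually
Yearly total = $12,919.68
Base monthly escrow = $12,919.68 ÷ 12 = $1,076.64
Required cushion = 2 × $1,076.64 = $2,153.28

$2,153.28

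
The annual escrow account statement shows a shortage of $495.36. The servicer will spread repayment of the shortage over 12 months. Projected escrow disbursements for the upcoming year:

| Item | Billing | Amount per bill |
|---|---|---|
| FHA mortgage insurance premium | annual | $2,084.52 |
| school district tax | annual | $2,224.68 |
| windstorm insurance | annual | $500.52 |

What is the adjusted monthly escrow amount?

$442.09

FHA mortgage insurance premium — $2,084.52/yr
School district tax — $2,224.68/yr
Windstorm insurance — $500.52/yr
Total annual escrow = $4,809.72
Base monthly escrow = $4,809.72 / 12 = $400.81
Shortage per month = $495.36 ÷ 12 = $41.28
New monthly escrow = $400.81 + $41.28 = $442.09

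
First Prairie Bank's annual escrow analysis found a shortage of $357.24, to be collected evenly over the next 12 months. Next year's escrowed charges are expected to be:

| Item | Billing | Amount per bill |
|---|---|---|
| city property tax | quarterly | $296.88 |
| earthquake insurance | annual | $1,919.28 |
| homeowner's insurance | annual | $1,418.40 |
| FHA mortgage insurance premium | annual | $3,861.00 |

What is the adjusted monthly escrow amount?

$728.62

City property tax = $296.88 × 4 = $1,187.52
Earthquake insurance = $1,919.28
Homeowner's insurance = $1,418.40
FHA mortgage insurance premium = $3,861.00
Total per year = $1,187.52 + $1,919.28 + $1,418.40 + $3,861.00 = $8,386.20
Monthly = $8,386.20 / 12 = $698.85
Shortage spread = $357.24 / 12 = $29.77/mo
New monthly escrow = $698.85 + $29.77 = $728.62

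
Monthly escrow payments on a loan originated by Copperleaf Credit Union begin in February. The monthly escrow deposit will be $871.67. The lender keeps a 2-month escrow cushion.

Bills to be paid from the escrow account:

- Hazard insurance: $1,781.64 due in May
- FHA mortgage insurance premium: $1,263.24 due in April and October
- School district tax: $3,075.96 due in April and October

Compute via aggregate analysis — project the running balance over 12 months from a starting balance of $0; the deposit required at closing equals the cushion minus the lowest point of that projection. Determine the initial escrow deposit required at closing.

Cushion = 2 × $871.67 = $1,743.34
Trial balance (start $0, +$871.67 each month, − disbursements):
  Feb: +$871.67 → $871.67
  Mar: +$871.67 → $1,743.34
  Apr: +$871.67 − $4,339.20 → -$1,724.19
  May: +$871.67 − $1,781.64 → -$2,634.16
  Jun: +$871.67 → -$1,762.49
  Jul: +$871.67 → -$890.82
  Aug: +$871.67 → -$19.15
  Sep: +$871.67 → $852.52
  Oct: +$871.67 − $4,339.20 → -$2,615.01
  Nov: +$871.67 → -$1,743.34
  Dec: +$871.67 → -$871.67
  Jan: +$871.67 → $0.00
Lowest trial balance = -$2,634.16 (May)
Initial deposit = cushion − low point = $1,743.34 − (-$2,634.16) = $4,377.50

$4,377.50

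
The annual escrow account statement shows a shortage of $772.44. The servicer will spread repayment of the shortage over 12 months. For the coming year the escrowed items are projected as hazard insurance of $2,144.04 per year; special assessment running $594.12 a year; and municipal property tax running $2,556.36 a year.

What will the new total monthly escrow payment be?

$505.58

Hazard insurance: $2,144.04 per year
Special assessment: $594.12 per year
Municipal property tax: $2,556.36 per year
Yearly total = $2,144.04 + $594.12 + $2,556.36 = $5,294.52
Monthly = $5,294.52 ÷ 12 = $441.21
Monthly shortage recovery: $772.44 / 12 = $64.37
New monthly escrow = $441.21 + $64.37 = $505.58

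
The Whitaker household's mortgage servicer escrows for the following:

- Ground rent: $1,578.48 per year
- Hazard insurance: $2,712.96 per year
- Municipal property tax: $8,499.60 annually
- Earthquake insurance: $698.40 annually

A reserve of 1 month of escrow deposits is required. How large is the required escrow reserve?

Ground rent: $1,578.48
Hazard insurance: $2,712.96
Municipal property tax: $8,499.60
Earthquake insurance: $698.40
Yearly total = $1,578.48 + $2,712.96 + $8,499.60 + $698.40 = $13,489.44
Base monthly escrow = $13,489.44 / 12 = $1,124.12
Required cushion = 1 × $1,124.12 = $1,124.12

$1,124.12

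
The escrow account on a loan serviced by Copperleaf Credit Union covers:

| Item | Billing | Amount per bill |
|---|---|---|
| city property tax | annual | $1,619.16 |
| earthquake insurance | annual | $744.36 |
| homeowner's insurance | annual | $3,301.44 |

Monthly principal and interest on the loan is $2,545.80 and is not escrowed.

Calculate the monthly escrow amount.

$472.08

City property tax = $1,619.16 annually
Earthquake insurance = $744.36 annually
Homeowner's insurance = $3,301.44 annually
Annual escrow total = $5,664.96
Per month = $5,664.96 / 12 = $472.08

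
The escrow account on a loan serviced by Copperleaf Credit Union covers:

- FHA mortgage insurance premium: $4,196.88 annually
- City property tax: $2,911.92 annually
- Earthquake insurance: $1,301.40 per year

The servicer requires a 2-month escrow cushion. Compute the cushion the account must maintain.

FHA mortgage insurance premium: $4,196.88/yr
City property tax: $2,911.92/yr
Earthquake insurance: $1,301.40/yr
Combined annual = $4,196.88 + $2,911.92 + $1,301.40 = $8,410.20
Monthly escrow = $8,410.20 / 12 = $700.85
Reserve = 2 × $700.85 = $1,401.70

$1,401.70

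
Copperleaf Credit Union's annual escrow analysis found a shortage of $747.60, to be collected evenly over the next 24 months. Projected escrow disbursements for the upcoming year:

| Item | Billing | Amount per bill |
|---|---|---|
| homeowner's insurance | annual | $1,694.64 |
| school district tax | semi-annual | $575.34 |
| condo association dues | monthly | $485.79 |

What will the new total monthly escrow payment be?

Homeowner's insurance: $1,694.64 per year
School district tax: $575.34 × 2 = $1,150.68 per year
Condo association dues: $485.79 × 12 = $5,829.48 per year
Total per year = $1,694.64 + $1,150.68 + $5,829.48 = $8,674.80
Per month = $8,674.80 / 12 = $722.90
Shortage spread = $747.60 ÷ 24 = $31.15/mo
New monthly escrow = $722.90 + $31.15 = $754.05

$754.05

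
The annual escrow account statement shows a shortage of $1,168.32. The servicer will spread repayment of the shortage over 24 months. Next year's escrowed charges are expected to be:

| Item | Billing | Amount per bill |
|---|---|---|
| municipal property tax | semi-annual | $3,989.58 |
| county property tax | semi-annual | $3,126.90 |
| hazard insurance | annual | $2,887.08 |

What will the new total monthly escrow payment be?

Municipal property tax = $3,989.58 × 2 = $7,979.16/yr
County property tax = $3,126.90 × 2 = $6,253.80/yr
Hazard insurance = $2,887.08/yr
Total annual escrow = $7,979.16 + $6,253.80 + $2,887.08 = $17,120.04
Monthly escrow = $17,120.04 ÷ 12 = $1,426.67
Monthly shortage recovery: $1,168.32 ÷ 24 = $48.68
Adjusted monthly = $1,426.67 + $48.68 = $1,475.35

$1,475.35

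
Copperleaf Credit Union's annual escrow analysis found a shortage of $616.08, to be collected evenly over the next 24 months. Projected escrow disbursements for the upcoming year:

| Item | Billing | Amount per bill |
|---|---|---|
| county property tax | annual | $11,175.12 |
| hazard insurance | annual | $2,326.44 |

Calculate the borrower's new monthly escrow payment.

County property tax = $11,175.12 annually
Hazard insurance = $2,326.44 annually
Total annual escrow = $13,501.56
Base monthly escrow = $13,501.56 ÷ 12 = $1,125.13
Shortage spread = $616.08 / 24 = $25.67/mo
New monthly escrow = $1,125.13 + $25.67 = $1,150.80

$1,150.80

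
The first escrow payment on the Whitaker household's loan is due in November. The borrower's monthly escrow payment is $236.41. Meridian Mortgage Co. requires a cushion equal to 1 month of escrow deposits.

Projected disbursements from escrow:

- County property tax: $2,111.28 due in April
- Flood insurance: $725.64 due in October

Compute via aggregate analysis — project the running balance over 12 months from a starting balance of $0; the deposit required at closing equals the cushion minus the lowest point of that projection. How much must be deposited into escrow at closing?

Cushion = 1 × $236.41 = $236.41
Trial balance (start $0, +$236.41 each month, − disbursements):
  Nov: +$236.41 → $236.41
  Dec: +$236.41 → $472.82
  Jan: +$236.41 → $709.23
  Feb: +$236.41 → $945.64
  Mar: +$236.41 → $1,182.05
  Apr: +$236.41 − $2,111.28 → -$692.82
  May: +$236.41 → -$456.41
  Jun: +$236.41 → -$220.00
  Jul: +$236.41 → $16.41
  Aug: +$236.41 → $252.82
  Sep: +$236.41 → $489.23
  Oct: +$236.41 − $725.64 → $0.00
Lowest trial balance = -$692.82 (Apr)
Initial deposit = cushion − low point = $236.41 − (-$692.82) = $929.23

$929.23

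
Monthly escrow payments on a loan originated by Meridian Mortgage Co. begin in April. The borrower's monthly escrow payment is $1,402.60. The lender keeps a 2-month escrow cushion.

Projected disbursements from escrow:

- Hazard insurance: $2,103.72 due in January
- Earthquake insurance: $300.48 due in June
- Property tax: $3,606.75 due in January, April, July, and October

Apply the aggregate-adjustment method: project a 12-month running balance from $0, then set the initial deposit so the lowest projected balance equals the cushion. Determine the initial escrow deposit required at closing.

$5,610.40

Cushion = 2 × $1,402.60 = $2,805.20
Trial balance (start $0, +$1,402.60 each month, − disbursements):
  Apr: +$1,402.60 − $3,606.75 → -$2,204.15
  May: +$1,402.60 → -$801.55
  Jun: +$1,402.60 − $300.48 → $300.57
  Jul: +$1,402.60 − $3,606.75 → -$1,903.58
  Aug: +$1,402.60 → -$500.98
  Sep: +$1,402.60 → $901.62
  Oct: +$1,402.60 − $3,606.75 → -$1,302.53
  Nov: +$1,402.60 → $100.07
  Dec: +$1,402.60 → $1,502.67
  Jan: +$1,402.60 − $5,710.47 → -$2,805.20
  Feb: +$1,402.60 → -$1,402.60
  Mar: +$1,402.60 → $0.00
Lowest trial balance = -$2,805.20 (Jan)
Initial deposit = cushion − low point = $2,805.20 − (-$2,805.20) = $5,610.40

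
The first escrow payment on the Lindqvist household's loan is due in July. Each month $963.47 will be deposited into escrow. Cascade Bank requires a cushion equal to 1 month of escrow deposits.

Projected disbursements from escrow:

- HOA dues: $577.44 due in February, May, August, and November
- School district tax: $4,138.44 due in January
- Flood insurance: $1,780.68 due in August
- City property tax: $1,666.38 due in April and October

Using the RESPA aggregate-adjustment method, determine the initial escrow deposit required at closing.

$2,959.56

Cushion = 1 × $963.47 = $963.47
Trial balance (start $0, +$963.47 each month, − disbursements):
  Jul: +$963.47 → $963.47
  Aug: +$963.47 − $2,358.12 → -$431.18
  Sep: +$963.47 → $532.29
  Oct: +$963.47 − $1,666.38 → -$170.62
  Nov: +$963.47 − $577.44 → $215.41
  Dec: +$963.47 → $1,178.88
  Jan: +$963.47 − $4,138.44 → -$1,996.09
  Feb: +$963.47 − $577.44 → -$1,610.06
  Mar: +$963.47 → -$646.59
  Apr: +$963.47 − $1,666.38 → -$1,349.50
  May: +$963.47 − $577.44 → -$963.47
  Jun: +$963.47 → $0.00
Lowest trial balance = -$1,996.09 (Jan)
Initial deposit = cushion − low point = $963.47 − (-$1,996.09) = $2,959.56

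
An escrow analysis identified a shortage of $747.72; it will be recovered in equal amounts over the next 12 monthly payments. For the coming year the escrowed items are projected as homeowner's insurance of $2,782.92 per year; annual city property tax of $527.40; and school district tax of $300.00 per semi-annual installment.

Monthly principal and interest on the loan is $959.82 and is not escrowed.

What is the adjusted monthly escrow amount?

$388.17

Homeowner's insurance — $2,782.92 annually
City property tax — $527.40 annually
School district tax — $300.00 × 2 = $600.00 annually
Yearly total = $2,782.92 + $527.40 + $600.00 = $3,910.32
Monthly = $3,910.32 ÷ 12 = $325.86
Monthly shortage recovery: $747.72 / 12 = $62.31
New monthly escrow = $325.86 + $62.31 = $388.17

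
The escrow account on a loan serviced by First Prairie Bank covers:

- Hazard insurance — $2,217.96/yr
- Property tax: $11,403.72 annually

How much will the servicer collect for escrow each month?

Hazard insurance = $2,217.96
Property tax = $11,403.72
Yearly total = $2,217.96 + $11,403.72 = $13,621.68
Base monthly escrow = $13,621.68 ÷ 12 = $1,135.14

$1,135.14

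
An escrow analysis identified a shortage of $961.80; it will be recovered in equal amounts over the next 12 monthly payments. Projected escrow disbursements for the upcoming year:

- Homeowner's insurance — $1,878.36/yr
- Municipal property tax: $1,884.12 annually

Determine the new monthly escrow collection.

$393.69

Homeowner's insurance — $1,878.36/yr
Municipal property tax — $1,884.12/yr
Combined annual = $3,762.48
Per month = $3,762.48 ÷ 12 = $313.54
Shortage per month = $961.80 ÷ 12 = $80.15
New monthly escrow = $313.54 + $80.15 = $393.69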